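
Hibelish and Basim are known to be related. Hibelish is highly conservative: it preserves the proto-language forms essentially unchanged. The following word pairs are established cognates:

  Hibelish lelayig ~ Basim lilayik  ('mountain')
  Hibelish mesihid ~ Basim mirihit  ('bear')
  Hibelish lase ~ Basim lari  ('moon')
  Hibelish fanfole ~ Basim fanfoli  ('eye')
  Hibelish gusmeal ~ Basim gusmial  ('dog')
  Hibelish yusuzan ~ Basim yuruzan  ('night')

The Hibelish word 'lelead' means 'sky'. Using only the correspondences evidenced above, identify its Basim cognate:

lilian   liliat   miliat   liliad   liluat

lelayig ~ lilayik, mesihid ~ mirihit — Hibelish e corresponds to Basim i after a consonant, before a consonant other than r, m, n, p, b, f, v.
gusmeal ~ gusmial — Hibelish e corresponds to Basim i after a consonant, before a back vowel.
mesihid ~ mirihit — Hibelish d corresponds to Basim t word-finally.
Applying these to Hibelish 'lelead':
  lelead → lilead   (e→i after a consonant, before a consonant other than r, m, n, p, b, f, v)
  lilead → liliad   (e→i after a consonant, before a back vowel)
  liliad → liliat   (d→t word-finally)
So the Basim cognate is 'liliat'.

liliat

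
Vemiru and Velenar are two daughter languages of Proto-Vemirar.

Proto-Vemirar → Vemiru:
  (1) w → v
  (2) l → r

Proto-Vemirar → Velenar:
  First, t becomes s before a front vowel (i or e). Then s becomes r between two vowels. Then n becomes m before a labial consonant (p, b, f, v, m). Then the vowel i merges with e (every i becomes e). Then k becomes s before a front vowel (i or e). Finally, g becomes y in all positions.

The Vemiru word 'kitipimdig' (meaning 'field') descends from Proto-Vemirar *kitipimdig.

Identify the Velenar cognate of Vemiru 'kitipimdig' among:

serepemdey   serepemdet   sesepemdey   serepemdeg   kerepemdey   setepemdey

serepemdey

Velenar: start from *kitipimdig.
  rule 1 (palatalisation): kitipimdig → kisipimdig
  rule 2 (rhotacism): kisipimdig → kiripimdig
  rule 3: no change — kiripimdig
  rule 4 (vowel merger): kiripimdig → kerepemdeg
  rule 5 (palatalisation): kerepemdeg → serepemdeg
  rule 6 (unconditioned shift): serepemdeg → serepemdey
  ⇒ Velenar serepemdey
The other candidates each miss or misapply at least one Velenar change.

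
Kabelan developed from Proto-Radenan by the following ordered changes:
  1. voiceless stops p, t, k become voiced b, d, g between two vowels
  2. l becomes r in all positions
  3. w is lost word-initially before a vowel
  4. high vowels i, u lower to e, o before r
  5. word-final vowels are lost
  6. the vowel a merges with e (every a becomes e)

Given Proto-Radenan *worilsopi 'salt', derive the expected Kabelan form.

Kabelan: start from *worilsopi.
  rule 1 (intervocalic voicing): worilsopi → worilsobi
  rule 2 (unconditioned shift): worilsobi → worirsobi
  rule 3 (glide loss): worirsobi → orirsobi
  rule 4 (pre-rhotic lowering): orirsobi → orersobi
  rule 5 (apocope): orersobi → orersob
  rule 6: no change — orersob
  ⇒ Kabelan orersob

orersob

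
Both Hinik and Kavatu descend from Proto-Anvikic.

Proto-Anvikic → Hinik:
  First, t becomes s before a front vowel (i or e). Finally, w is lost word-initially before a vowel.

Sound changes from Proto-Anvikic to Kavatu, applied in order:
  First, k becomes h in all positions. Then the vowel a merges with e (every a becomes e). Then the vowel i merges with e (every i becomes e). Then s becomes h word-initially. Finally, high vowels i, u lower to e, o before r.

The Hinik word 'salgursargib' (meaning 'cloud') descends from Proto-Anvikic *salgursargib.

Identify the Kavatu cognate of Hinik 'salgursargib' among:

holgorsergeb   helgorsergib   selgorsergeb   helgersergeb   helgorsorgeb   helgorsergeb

Kavatu: start from *salgursargib.
  rule 1: no change — salgursargib
  rule 2 (vowel merger): salgursargib → selgursergib
  rule 3 (vowel merger): selgursergib → selgursergeb
  rule 4 (debuccalisation): selgursergeb → helgursergeb
  rule 5 (pre-rhotic lowering): helgursergeb → helgorsergeb
  ⇒ Kavatu helgorsergeb
Among the options, 'helgorsergeb' alone shows every Kavatu change applied in order.

helgorsergeb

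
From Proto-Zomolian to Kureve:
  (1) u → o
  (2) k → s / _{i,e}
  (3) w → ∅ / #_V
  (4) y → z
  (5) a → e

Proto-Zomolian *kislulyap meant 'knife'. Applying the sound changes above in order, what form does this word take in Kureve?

sislolzep

Kureve: *kislulyap > kislolyap > sislolyap > sislolzap > sislolzep  (by vowel merger, palatalisation, unconditioned shift, vowel merger)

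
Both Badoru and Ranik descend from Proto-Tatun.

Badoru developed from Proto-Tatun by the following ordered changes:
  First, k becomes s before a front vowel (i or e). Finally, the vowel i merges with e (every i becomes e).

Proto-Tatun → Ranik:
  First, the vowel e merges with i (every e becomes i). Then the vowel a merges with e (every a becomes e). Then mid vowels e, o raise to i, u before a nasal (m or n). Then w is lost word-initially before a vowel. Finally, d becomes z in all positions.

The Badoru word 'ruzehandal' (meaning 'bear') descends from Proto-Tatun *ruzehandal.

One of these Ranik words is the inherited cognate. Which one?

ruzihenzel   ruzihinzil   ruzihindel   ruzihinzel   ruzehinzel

ruzihinzel

Ranik: *ruzehandal
  ruzehandal → ruzihandal   [vowel merger]
  ruzihandal → ruzihendel   [vowel merger]
  ruzihendel → ruzihindel   [pre-nasal raising]
  ruzihindel (rule 4 does not apply)
  ruzihindel → ruzihinzel   [unconditioned shift]
  giving Ranik ruzihinzel.
Among the options, 'ruzihinzel' alone shows every Ranik change applied in order.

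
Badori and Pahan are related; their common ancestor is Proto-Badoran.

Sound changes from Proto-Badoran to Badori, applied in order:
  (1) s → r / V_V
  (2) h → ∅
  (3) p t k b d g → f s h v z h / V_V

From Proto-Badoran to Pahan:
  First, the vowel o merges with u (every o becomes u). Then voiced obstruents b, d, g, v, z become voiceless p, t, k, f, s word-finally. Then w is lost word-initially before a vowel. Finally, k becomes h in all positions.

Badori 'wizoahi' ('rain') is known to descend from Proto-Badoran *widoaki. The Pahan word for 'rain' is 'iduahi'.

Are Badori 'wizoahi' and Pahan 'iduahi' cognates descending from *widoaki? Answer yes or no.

Derive the expected Pahan reflex of *widoaki:
Pahan: start from *widoaki.
  rule 1 (vowel merger): widoaki → widuaki
  rule 2: no change — widuaki
  rule 3 (glide loss): widuaki → iduaki
  rule 4 (unconditioned shift): iduaki → iduahi
  ⇒ Pahan iduahi
Pahan 'iduahi' matches the regular reflex exactly, so the pair is cognate.

yes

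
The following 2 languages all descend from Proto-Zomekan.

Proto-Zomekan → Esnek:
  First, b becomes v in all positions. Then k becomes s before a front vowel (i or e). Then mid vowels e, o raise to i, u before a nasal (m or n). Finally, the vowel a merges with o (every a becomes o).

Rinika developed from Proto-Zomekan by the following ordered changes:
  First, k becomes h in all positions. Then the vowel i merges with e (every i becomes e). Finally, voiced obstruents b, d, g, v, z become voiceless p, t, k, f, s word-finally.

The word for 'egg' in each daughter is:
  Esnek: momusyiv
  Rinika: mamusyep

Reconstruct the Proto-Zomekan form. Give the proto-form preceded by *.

*mamusyib

Position 8: Esnek has v, Rinika has p. Taking the neighbouring segments as reconstructed: Esnek v could go back to *b or *v; Rinika p could go back to *p or *b — the one source consistent with every daughter is *b.
Position 7: Esnek has i, Rinika has e. Taking the neighbouring segments as reconstructed: Esnek i can only go back to *i; Rinika e could go back to *e or *i — the one source consistent with every daughter is *i.
Position 2: Esnek has o, Rinika has a. Rinika preserves a here (none of its changes turn any other segment into a), so the proto-segment is *a.
This points to *mamusyib. Verify forward in each daughter:
Esnek: *mamusyib > mamusyiv > momusyiv  (by unconditioned shift, vowel merger)
Rinika: *mamusyib > mamusyeb > mamusyep  (by vowel merger, final devoicing)
*mamusyib is the unique common source.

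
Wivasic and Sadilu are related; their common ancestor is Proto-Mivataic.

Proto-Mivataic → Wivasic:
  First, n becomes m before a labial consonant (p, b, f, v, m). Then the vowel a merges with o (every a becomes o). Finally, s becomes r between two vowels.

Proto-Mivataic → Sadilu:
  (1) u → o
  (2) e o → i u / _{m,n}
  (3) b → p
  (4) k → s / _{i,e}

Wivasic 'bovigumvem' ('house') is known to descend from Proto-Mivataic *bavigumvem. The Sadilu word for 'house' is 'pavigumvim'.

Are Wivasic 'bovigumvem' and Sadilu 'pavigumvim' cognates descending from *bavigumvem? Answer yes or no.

Derive the expected Sadilu reflex of *bavigumvem:
Sadilu: *bavigumvem > bavigomvem > bavigumvim > pavigumvim  (by vowel merger, pre-nasal raising, unconditioned shift)
Sadilu 'pavigumvim' matches the regular reflex exactly, so the pair is cognate.

yes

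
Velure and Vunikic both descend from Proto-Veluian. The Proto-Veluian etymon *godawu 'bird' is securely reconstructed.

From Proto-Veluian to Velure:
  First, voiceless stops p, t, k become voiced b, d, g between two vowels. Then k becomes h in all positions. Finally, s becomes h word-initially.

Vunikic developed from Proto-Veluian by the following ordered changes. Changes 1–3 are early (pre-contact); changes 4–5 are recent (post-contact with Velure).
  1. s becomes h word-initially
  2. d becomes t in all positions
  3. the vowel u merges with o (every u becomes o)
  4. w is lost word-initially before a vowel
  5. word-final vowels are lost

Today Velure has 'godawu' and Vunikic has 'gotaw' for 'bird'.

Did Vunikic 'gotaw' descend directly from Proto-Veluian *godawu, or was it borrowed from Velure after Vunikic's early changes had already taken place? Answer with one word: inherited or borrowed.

If inherited, *godawu would pass through all of Vunikic's changes:
Vunikic: *godawu > gotawu > gotawo > gotaw  (by unconditioned shift, vowel merger, apocope)
If borrowed from Velure 'godawu' after the early changes, it would undergo only the recent ones:
  rule 4 (glide loss): no change (godawu)
  rule 5 (apocope): godawu → godaw
  ⇒ as a loan: godaw
Vunikic 'gotaw' matches the inherited outcome exactly, so it is an inherited cognate, not a loan.

inherited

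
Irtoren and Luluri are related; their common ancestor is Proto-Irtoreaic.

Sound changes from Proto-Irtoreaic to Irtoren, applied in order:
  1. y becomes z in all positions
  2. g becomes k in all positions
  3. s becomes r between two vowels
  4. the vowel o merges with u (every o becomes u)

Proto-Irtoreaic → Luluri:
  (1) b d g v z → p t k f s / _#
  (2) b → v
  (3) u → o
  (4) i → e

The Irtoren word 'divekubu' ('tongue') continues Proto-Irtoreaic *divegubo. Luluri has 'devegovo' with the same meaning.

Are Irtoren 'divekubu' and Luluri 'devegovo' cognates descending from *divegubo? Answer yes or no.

Derive the expected Luluri reflex of *divegubo:
Luluri: *divegubo
  divegubo (rule 1 does not apply)
  divegubo → diveguvo   [unconditioned shift]
  diveguvo → divegovo   [vowel merger]
  divegovo → devegovo   [vowel merger]
  giving Luluri devegovo.
Luluri 'devegovo' matches the regular reflex exactly, so the pair is cognate.

yes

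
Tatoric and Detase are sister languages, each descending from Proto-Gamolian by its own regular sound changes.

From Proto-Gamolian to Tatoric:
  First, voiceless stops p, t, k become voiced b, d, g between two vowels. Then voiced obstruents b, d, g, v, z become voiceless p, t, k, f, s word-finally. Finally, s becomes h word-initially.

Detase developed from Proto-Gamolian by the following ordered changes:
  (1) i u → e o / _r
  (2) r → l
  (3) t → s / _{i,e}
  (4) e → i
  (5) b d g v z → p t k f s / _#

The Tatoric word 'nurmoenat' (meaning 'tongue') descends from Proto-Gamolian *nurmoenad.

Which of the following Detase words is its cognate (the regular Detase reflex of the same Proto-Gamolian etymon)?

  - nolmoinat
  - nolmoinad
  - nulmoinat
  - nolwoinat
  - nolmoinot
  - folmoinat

nolmoinat

Detase: start from *nurmoenad.
  rule 1 (pre-rhotic lowering): nurmoenad → normoenad
  rule 2 (unconditioned shift): normoenad → nolmoenad
  rule 3: no change — nolmoenad
  rule 4 (vowel merger): nolmoenad → nolmoinad
  rule 5 (final devoicing): nolmoinad → nolmoinat
  ⇒ Detase nolmoinat
Only 'nolmoinat' matches the regular Detase development of *nurmoenad.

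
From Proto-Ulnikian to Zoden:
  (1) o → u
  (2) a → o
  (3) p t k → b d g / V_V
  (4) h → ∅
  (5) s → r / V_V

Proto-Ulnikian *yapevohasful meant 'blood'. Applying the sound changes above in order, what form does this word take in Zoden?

yobevuosful

Zoden: start from *yapevohasful.
  rule 1 (vowel merger): yapevohasful → yapevuhasful
  rule 2 (vowel merger): yapevuhasful → yopevuhosful
  rule 3 (intervocalic voicing): yopevuhosful → yobevuhosful
  rule 4 (h-loss): yobevuhosful → yobevuosful
  rule 5: no change — yobevuosful
  ⇒ Zoden yobevuosful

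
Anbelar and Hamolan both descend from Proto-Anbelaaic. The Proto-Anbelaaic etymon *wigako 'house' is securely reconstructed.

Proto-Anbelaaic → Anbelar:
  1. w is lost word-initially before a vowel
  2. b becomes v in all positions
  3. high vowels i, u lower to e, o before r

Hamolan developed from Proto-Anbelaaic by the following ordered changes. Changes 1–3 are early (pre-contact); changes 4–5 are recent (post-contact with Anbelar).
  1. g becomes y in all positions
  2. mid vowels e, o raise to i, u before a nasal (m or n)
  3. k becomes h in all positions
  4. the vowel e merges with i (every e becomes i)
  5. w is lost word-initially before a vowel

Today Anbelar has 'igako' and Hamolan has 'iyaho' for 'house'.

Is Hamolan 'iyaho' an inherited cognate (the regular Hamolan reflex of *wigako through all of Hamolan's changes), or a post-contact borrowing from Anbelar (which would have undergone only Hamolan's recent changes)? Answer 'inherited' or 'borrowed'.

inherited

If inherited, *wigako would pass through all of Hamolan's changes:
Hamolan: *wigako
  wigako → wiyako   [unconditioned shift]
  wiyako (rule 2 does not apply)
  wiyako → wiyaho   [unconditioned shift]
  wiyaho (rule 4 does not apply)
  wiyaho → iyaho   [glide loss]
  giving Hamolan iyaho.
If borrowed from Anbelar 'igako' after the early changes, it would undergo only the recent ones:
  rule 4 (vowel merger): no change (igako)
  rule 5 (glide loss): no change (igako)
  ⇒ as a loan: igako
Hamolan 'iyaho' matches the inherited outcome exactly, so it is an inherited cognate, not a loan.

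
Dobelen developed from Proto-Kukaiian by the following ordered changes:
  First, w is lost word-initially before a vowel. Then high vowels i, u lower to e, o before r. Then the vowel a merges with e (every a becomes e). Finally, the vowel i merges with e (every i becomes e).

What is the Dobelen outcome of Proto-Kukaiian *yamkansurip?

yemkensorep

Dobelen: start from *yamkansurip.
  rule 1: no change — yamkansurip
  rule 2 (pre-rhotic lowering): yamkansurip → yamkansorip
  rule 3 (vowel merger): yamkansorip → yemkensorip
  rule 4 (vowel merger): yemkensorip → yemkensorep
  ⇒ Dobelen yemkensorep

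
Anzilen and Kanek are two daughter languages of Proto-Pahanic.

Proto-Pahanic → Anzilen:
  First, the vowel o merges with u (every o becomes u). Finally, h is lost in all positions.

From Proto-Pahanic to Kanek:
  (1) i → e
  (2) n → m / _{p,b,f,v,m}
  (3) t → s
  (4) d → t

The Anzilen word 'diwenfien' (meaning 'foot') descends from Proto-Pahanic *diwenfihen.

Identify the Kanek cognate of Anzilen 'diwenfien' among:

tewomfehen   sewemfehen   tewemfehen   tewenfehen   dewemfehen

Kanek: *diwenfihen
  diwenfihen → dewenfehen   [vowel merger]
  dewenfehen → dewemfehen   [nasal place assimilation]
  dewemfehen (rule 3 does not apply)
  dewemfehen → tewemfehen   [unconditioned shift]
  giving Kanek tewemfehen.
The other candidates each miss or misapply at least one Kanek change.

tewemfehen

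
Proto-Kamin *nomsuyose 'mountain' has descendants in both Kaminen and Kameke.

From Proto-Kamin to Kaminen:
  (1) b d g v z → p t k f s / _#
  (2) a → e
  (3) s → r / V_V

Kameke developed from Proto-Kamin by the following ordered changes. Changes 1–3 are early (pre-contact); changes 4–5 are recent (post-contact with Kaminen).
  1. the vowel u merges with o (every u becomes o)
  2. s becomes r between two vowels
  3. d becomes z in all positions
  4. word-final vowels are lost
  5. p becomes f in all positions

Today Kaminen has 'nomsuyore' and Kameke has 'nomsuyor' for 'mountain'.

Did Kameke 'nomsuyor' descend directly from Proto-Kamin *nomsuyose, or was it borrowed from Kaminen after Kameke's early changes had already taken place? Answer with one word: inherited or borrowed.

borrowed

If inherited, *nomsuyose would pass through all of Kameke's changes:
Kameke: *nomsuyose > nomsoyose > nomsoyore > nomsoyor  (by vowel merger, rhotacism, apocope)
If borrowed from Kaminen 'nomsuyore' after the early changes, it would undergo only the recent ones:
  rule 4 (apocope): nomsuyore → nomsuyor
  rule 5 (unconditioned shift): no change (nomsuyor)
  ⇒ as a loan: nomsuyor
Kameke 'nomsuyor' matches the loan outcome 'nomsuyor', not the inherited 'nomsoyor' — it skipped the early Kameke changes, so it was borrowed from Kaminen.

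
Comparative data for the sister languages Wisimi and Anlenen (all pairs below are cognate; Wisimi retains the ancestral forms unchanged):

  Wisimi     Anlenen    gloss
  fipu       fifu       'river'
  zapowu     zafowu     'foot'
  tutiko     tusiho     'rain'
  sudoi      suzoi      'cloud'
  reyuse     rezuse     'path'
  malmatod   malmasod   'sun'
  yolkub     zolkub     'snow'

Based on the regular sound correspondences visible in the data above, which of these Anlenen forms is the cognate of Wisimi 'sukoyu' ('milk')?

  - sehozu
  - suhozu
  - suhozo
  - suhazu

suhozu

tutiko ~ tusiho — Wisimi k corresponds to Anlenen h between vowels (before a back vowel).
reyuse ~ rezuse — Wisimi y corresponds to Anlenen z between vowels (before a back vowel).
Applying these to Wisimi 'sukoyu':
  sukoyu → suhoyu   (k→h between vowels (before a back vowel))
  suhoyu → suhozu   (y→z between vowels (before a back vowel))
So the Anlenen cognate is 'suhozu'.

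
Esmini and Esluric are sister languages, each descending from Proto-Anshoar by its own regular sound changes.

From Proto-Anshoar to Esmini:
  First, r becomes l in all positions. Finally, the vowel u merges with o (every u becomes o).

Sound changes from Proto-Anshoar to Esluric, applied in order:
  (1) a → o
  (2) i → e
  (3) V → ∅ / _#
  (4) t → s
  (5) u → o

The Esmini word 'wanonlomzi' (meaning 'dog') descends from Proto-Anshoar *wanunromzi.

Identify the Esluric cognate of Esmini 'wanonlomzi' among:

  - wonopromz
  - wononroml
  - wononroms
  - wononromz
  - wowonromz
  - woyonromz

wononromz

Esluric: start from *wanunromzi.
  rule 1 (vowel merger): wanunromzi → wonunromzi
  rule 2 (vowel merger): wonunromzi → wonunromze
  rule 3 (apocope): wonunromze → wonunromz
  rule 4: no change — wonunromz
  rule 5 (vowel merger): wonunromz → wononromz
  ⇒ Esluric wononromz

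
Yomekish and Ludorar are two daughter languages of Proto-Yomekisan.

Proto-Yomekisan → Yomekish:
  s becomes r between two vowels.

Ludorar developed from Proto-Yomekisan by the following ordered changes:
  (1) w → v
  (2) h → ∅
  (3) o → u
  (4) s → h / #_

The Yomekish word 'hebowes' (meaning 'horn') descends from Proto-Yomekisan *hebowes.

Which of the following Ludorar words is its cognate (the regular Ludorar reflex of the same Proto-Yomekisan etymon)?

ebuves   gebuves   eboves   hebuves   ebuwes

Ludorar: start from *hebowes.
  rule 1 (unconditioned shift): hebowes → heboves
  rule 2 (h-loss): heboves → eboves
  rule 3 (vowel merger): eboves → ebuves
  rule 4: no change — ebuves
  ⇒ Ludorar ebuves
Only 'ebuves' matches the regular Ludorar development of *hebowes.

ebuves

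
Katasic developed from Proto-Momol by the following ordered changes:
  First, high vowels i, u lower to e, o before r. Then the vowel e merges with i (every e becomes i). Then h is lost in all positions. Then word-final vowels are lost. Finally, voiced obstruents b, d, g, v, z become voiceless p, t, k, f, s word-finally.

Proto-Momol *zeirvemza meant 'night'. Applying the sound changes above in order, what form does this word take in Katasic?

ziirvims

Katasic: start from *zeirvemza.
  rule 1 (pre-rhotic lowering): zeirvemza → zeervemza
  rule 2 (vowel merger): zeervemza → ziirvimza
  rule 3: no change — ziirvimza
  rule 4 (apocope): ziirvimza → ziirvimz
  rule 5 (final devoicing): ziirvimz → ziirvims
  ⇒ Katasic ziirvims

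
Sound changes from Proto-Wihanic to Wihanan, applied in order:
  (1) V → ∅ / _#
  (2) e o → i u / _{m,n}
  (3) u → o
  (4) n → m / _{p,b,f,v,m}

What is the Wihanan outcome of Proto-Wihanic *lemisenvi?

limisimv

Wihanan: *lemisenvi > lemisenv > limisinv > limisimv  (by apocope, pre-nasal raising, nasal place assimilation)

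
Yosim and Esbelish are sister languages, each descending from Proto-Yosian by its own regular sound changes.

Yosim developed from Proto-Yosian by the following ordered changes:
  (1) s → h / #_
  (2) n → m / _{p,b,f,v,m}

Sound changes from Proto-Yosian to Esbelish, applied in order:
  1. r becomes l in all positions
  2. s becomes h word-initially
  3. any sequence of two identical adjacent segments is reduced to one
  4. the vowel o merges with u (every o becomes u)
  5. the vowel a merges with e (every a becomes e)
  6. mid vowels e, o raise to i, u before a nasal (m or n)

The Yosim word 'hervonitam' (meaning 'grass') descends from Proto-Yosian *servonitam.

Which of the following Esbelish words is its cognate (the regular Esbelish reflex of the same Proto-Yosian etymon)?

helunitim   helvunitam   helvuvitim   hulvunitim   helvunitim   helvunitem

Esbelish: *servonitam > selvonitam > helvonitam > helvunitam > helvunitem > helvunitim  (by unconditioned shift, debuccalisation, vowel merger, vowel merger, pre-nasal raising)
Among the options, 'helvunitim' alone shows every Esbelish change applied in order.

helvunitim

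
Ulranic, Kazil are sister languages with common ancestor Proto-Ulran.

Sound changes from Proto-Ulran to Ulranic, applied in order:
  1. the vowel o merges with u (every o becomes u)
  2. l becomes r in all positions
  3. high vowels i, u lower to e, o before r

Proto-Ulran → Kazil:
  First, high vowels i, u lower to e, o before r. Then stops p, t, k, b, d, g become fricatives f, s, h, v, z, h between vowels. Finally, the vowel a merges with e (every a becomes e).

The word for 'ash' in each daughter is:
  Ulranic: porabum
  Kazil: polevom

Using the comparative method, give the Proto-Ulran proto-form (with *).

*polabom

Position 5: Ulranic has b, Kazil has v. Ulranic preserves b here (none of its changes turn any other segment into b), so the proto-segment is *b.
Position 4: Ulranic has a, Kazil has e. Ulranic preserves a here (none of its changes turn any other segment into a), so the proto-segment is *a.
Position 6: Ulranic has u, Kazil has o. Taking the neighbouring segments as reconstructed: Ulranic u could go back to *o or *u; Kazil o can only go back to *o — the one source consistent with every daughter is *o.
Continuing position by position gives *polabom; check it forward:
Ulranic: *polabom > pulabum > purabum > porabum  (by vowel merger, unconditioned shift, pre-rhotic lowering)
Kazil: *polabom
  polabom (rule 1 does not apply)
  polabom → polavom   [intervocalic lenition]
  polavom → polevom   [vowel merger]
  giving Kazil polevom.
No other proto-form is consistent with every reflex, so the reconstruction is *polabom.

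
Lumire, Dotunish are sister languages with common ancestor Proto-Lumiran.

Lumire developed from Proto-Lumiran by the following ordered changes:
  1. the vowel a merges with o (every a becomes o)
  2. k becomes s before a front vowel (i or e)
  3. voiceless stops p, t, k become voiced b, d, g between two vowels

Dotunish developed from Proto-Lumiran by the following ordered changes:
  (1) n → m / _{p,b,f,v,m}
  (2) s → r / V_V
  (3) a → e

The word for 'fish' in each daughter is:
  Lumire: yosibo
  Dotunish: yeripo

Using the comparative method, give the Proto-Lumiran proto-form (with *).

*yasipo

Position 5: Lumire has b, Dotunish has p. Dotunish preserves p here (none of its changes turn any other segment into p), so the proto-segment is *p.
Position 2: Lumire has o, Dotunish has e. Taking the neighbouring segments as reconstructed: Lumire o could go back to *a or *o; Dotunish e could go back to *a or *e — the one source consistent with every daughter is *a.
Position 3: Lumire has s, Dotunish has r. Taking the neighbouring segments as reconstructed: Lumire s could go back to *k or *s; Dotunish r could go back to *s or *r — the one source consistent with every daughter is *s.
This points to *yasipo. Verify forward in each daughter:
Lumire: *yasipo > yosipo > yosibo  (by vowel merger, intervocalic voicing)
Dotunish: start from *yasipo.
  rule 1: no change — yasipo
  rule 2 (rhotacism): yasipo → yaripo
  rule 3 (vowel merger): yaripo → yeripo
  ⇒ Dotunish yeripo
No other proto-form is consistent with every reflex, so the reconstruction is *yasipo.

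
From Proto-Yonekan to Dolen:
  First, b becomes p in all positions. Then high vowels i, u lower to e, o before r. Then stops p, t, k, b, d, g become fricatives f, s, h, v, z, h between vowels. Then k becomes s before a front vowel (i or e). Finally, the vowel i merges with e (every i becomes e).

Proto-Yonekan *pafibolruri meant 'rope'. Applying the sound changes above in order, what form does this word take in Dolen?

pafefolrore

Dolen: *pafibolruri
  pafibolruri → pafipolruri   [unconditioned shift]
  pafipolruri → pafipolrori   [pre-rhotic lowering]
  pafipolrori → pafifolrori   [intervocalic lenition]
  pafifolrori (rule 4 does not apply)
  pafifolrori → pafefolrore   [vowel merger]
  giving Dolen pafefolrore.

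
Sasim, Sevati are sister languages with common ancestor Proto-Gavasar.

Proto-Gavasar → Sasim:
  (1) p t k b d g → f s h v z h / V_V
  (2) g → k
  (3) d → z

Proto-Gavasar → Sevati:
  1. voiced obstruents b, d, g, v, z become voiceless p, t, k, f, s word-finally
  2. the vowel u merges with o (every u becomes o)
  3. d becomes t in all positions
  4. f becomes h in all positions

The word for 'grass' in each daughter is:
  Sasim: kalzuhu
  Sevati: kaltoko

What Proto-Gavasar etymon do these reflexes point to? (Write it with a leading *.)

*kalduku

Position 4: Sasim has z, Sevati has t. Taking the neighbouring segments as reconstructed: Sasim z could go back to *d or *z; Sevati t could go back to *t or *d — the one source consistent with every daughter is *d.
Position 7: Sasim has u, Sevati has o. Sasim preserves u here (none of its changes turn any other segment into u), so the proto-segment is *u.
Position 6: Sasim has h, Sevati has k. Taking the neighbouring segments as reconstructed: Sasim h could go back to *k or *g or *h; Sevati k can only go back to *k — the one source consistent with every daughter is *k.
This points to *kalduku. Verify forward in each daughter:
Sasim: start from *kalduku.
  rule 1 (intervocalic lenition): kalduku → kalduhu
  rule 2: no change — kalduhu
  rule 3 (unconditioned shift): kalduhu → kalzuhu
  ⇒ Sasim kalzuhu
Sevati: start from *kalduku.
  rule 1: no change — kalduku
  rule 2 (vowel merger): kalduku → kaldoko
  rule 3 (unconditioned shift): kaldoko → kaltoko
  rule 4: no change — kaltoko
  ⇒ Sevati kaltoko
Only *kalduku yields all of Sasim kalzuhu, Sevati kaltoko.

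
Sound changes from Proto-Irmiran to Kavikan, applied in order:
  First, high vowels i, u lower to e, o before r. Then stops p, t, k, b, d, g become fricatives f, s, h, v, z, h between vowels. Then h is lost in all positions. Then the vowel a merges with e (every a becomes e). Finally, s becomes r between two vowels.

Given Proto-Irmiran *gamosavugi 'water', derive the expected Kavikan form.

Kavikan: start from *gamosavugi.
  rule 1: no change — gamosavugi
  rule 2 (intervocalic lenition): gamosavugi → gamosavuhi
  rule 3 (h-loss): gamosavuhi → gamosavui
  rule 4 (vowel merger): gamosavui → gemosevui
  rule 5 (rhotacism): gemosevui → gemorevui
  ⇒ Kavikan gemorevui

gemorevui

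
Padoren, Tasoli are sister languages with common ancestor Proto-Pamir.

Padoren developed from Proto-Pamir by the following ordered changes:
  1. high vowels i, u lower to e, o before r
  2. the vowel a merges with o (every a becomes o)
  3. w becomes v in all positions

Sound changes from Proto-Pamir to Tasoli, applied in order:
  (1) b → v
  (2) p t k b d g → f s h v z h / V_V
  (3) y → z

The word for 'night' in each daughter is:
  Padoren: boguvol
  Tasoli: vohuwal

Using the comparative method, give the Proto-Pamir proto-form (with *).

Position 1: Padoren has b, Tasoli has v. Padoren preserves b here (none of its changes turn any other segment into b), so the proto-segment is *b.
Position 5: Padoren has v, Tasoli has w. Tasoli preserves w here (none of its changes turn any other segment into w), so the proto-segment is *w.
Position 3: Padoren has g, Tasoli has h. Padoren preserves g here (none of its changes turn any other segment into g), so the proto-segment is *g.
Verify the candidate proto-form against each daughter:
Padoren: *boguwal
  boguwal (rule 1 does not apply)
  boguwal → boguwol   [vowel merger]
  boguwol → boguvol   [unconditioned shift]
  giving Padoren boguvol.
Tasoli: *boguwal
  boguwal → voguwal   [unconditioned shift]
  voguwal → vohuwal   [intervocalic lenition]
  vohuwal (rule 3 does not apply)
  giving Tasoli vohuwal.
*boguwal is the unique common source.

*boguwal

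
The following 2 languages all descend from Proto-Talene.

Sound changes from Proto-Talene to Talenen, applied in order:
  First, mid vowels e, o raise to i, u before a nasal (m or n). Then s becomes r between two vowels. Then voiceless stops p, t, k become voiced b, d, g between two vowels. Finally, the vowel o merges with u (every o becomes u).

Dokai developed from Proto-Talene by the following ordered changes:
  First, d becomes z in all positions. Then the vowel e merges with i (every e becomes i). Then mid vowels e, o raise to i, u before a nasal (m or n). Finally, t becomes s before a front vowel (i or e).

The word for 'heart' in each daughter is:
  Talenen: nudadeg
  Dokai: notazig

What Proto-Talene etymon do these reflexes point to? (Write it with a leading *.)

Position 6: Talenen has e, Dokai has i. Talenen preserves e here (none of its changes turn any other segment into e), so the proto-segment is *e.
Position 5: Talenen has d, Dokai has z. Taking the neighbouring segments as reconstructed: Talenen d could go back to *t or *d; Dokai z could go back to *d or *z — the one source consistent with every daughter is *d.
Position 2: Talenen has u, Dokai has o. Dokai preserves o here (none of its changes turn any other segment into o), so the proto-segment is *o.
Verify the candidate proto-form against each daughter:
Talenen: *notadeg > nodadeg > nudadeg  (by intervocalic voicing, vowel merger)
Dokai: *notadeg > notazeg > notazig  (by unconditioned shift, vowel merger)
Only *notadeg yields all of Talenen nudadeg, Dokai notazig.

*notadeg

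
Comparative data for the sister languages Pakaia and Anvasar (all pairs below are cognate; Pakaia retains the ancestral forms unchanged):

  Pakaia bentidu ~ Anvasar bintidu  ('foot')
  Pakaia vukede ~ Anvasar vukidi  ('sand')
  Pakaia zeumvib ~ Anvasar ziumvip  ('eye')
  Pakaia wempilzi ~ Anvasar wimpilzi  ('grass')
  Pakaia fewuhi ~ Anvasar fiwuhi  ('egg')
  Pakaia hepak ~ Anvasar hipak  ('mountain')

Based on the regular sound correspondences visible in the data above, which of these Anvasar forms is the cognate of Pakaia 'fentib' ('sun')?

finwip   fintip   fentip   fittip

bentidu ~ bintidu — Pakaia e corresponds to Anvasar i after a consonant, before a nasal.
zeumvib ~ ziumvip — Pakaia b corresponds to Anvasar p word-finally.
Applying these to Pakaia 'fentib':
  fentib → fintib   (e→i after a consonant, before a nasal)
  fintib → fintip   (b→p word-finally)
So the Anvasar cognate is 'fintip'.

fintip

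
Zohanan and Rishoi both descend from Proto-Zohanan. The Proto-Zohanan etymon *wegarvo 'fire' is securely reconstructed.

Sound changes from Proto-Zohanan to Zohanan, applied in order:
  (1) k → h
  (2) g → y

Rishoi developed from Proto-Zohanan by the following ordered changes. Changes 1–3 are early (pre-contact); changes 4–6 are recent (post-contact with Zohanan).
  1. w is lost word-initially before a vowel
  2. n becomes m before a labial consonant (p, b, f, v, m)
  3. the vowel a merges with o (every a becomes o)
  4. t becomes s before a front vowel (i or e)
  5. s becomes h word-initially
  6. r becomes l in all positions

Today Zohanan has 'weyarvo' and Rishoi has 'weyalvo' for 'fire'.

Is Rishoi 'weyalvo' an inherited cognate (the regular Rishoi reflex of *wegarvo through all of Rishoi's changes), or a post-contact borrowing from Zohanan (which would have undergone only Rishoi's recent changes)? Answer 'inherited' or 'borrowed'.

borrowed

If inherited, *wegarvo would pass through all of Rishoi's changes:
Rishoi: start from *wegarvo.
  rule 1 (glide loss): wegarvo → egarvo
  rule 2: no change — egarvo
  rule 3 (vowel merger): egarvo → egorvo
  rule 4: no change — egorvo
  rule 5: no change — egorvo
  rule 6 (unconditioned shift): egorvo → egolvo
  ⇒ Rishoi egolvo
If borrowed from Zohanan 'weyarvo' after the early changes, it would undergo only the recent ones:
  rule 4 (palatalisation): no change (weyarvo)
  rule 5 (debuccalisation): no change (weyarvo)
  rule 6 (unconditioned shift): weyarvo → weyalvo
  ⇒ as a loan: weyalvo
Rishoi 'weyalvo' matches the loan outcome 'weyalvo', not the inherited 'egolvo' — it skipped the early Rishoi changes, so it was borrowed from Zohanan.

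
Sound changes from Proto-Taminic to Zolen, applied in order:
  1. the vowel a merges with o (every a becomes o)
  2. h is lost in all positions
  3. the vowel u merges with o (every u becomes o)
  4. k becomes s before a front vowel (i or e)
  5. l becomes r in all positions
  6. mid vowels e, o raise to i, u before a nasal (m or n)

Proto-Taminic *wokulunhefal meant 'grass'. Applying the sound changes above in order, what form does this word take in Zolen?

wokorunefor

Zolen: start from *wokulunhefal.
  rule 1 (vowel merger): wokulunhefal → wokulunhefol
  rule 2 (h-loss): wokulunhefol → wokulunefol
  rule 3 (vowel merger): wokulunefol → wokolonefol
  rule 4: no change — wokolonefol
  rule 5 (unconditioned shift): wokolonefol → wokoronefor
  rule 6 (pre-nasal raising): wokoronefor → wokorunefor
  ⇒ Zolen wokorunefor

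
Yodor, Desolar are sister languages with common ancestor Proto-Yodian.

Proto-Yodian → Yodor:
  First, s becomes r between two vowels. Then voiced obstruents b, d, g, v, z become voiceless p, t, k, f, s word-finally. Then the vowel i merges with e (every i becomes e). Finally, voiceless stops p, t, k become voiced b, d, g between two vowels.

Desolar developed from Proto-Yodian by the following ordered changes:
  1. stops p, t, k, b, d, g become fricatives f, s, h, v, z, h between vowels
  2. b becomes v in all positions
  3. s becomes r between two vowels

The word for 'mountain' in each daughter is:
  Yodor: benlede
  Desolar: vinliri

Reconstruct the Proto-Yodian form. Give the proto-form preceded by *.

Position 6: Yodor has d, Desolar has r. Taking the neighbouring segments as reconstructed: Yodor d could go back to *t or *d; Desolar r could go back to *t or *s or *r — the one source consistent with every daughter is *t.
Position 1: Yodor has b, Desolar has v. Taking the neighbouring segments as reconstructed: Yodor b can only go back to *b; Desolar v could go back to *b or *v — the one source consistent with every daughter is *b.
Position 7: Yodor has e, Desolar has i. Desolar preserves i here (none of its changes turn any other segment into i), so the proto-segment is *i.
Continuing position by position gives *binliti; check it forward:
Yodor: *binliti > benlete > benlede  (by vowel merger, intervocalic voicing)
Desolar: start from *binliti.
  rule 1 (intervocalic lenition): binliti → binlisi
  rule 2 (unconditioned shift): binlisi → vinlisi
  rule 3 (rhotacism): vinlisi → vinliri
  ⇒ Desolar vinliri
Only *binliti yields all of Yodor benlede, Desolar vinliri.

*binliti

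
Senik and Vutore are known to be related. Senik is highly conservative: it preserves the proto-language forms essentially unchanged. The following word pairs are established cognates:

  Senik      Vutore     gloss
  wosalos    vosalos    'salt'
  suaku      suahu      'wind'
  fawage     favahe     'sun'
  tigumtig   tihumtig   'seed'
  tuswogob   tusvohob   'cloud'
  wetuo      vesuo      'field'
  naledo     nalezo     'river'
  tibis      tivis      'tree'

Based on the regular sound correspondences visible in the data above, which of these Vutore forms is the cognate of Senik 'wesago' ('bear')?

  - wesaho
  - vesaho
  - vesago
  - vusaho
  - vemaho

vesaho

wetuo ~ vesuo — Senik w corresponds to Vutore v word-initially before a front vowel.
tuswogob ~ tusvohob — Senik g corresponds to Vutore h between vowels (before a back vowel).
Applying these to Senik 'wesago':
  wesago → vesago   (w→v word-initially before a front vowel)
  vesago → vesaho   (g→h between vowels (before a back vowel))
So the Vutore cognate is 'vesaho'.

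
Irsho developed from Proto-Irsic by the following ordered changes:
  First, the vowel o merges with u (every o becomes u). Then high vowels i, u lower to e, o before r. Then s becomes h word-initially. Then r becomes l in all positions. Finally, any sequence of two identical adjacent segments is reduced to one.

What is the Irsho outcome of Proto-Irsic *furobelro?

Irsho: *furobelro > furubelru > forubelru > folubellu > folubelu  (by vowel merger, pre-rhotic lowering, unconditioned shift, degemination)

folubelu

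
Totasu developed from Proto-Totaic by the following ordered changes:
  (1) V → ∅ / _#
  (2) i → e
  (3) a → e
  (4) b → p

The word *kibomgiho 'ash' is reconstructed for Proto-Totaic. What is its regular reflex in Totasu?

kepomgeh

Totasu: *kibomgiho > kibomgih > kebomgeh > kepomgeh  (by apocope, vowel merger, unconditioned shift)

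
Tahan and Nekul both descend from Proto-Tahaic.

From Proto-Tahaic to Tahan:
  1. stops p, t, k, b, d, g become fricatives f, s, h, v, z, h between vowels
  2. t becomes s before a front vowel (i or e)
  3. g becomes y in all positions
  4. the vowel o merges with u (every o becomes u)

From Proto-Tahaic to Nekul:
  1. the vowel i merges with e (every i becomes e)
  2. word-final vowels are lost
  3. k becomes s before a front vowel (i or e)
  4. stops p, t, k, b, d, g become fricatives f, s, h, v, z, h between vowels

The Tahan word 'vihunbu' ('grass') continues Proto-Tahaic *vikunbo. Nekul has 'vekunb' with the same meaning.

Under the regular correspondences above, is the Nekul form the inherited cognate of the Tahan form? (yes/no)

no

Derive the expected Nekul reflex of *vikunbo:
Nekul: start from *vikunbo.
  rule 1 (vowel merger): vikunbo → vekunbo
  rule 2 (apocope): vekunbo → vekunb
  rule 3: no change — vekunb
  rule 4 (intervocalic lenition): vekunb → vehunb
  ⇒ Nekul vehunb
The regular Nekul reflex would be 'vehunb', but the attested form is 'vekunb'. The correspondence is irregular, so they are not cognates (the Nekul form has a different source).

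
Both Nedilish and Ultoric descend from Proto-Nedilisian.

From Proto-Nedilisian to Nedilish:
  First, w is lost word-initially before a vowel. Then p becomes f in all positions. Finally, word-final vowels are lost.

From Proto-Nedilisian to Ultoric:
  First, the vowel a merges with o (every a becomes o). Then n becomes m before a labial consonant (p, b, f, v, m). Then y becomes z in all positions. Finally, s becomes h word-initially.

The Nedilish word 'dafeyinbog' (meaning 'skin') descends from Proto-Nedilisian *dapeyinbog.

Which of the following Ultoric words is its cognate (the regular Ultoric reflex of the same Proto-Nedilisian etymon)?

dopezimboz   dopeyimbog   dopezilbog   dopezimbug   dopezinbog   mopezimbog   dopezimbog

dopezimbog

Ultoric: start from *dapeyinbog.
  rule 1 (vowel merger): dapeyinbog → dopeyinbog
  rule 2 (nasal place assimilation): dopeyinbog → dopeyimbog
  rule 3 (unconditioned shift): dopeyimbog → dopezimbog
  rule 4: no change — dopezimbog
  ⇒ Ultoric dopezimbog
Only 'dopezimbog' matches the regular Ultoric development of *dapeyinbog.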